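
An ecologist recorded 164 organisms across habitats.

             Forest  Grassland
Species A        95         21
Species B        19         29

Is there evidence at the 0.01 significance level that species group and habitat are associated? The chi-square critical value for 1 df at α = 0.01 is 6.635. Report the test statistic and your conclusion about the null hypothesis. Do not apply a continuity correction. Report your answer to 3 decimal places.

Row totals: 116, 48. Column totals: 114, 50. Grand total N = 164.
Expected counts (row total × column total / N):
  Species A, Forest: 116×114/164 = 80.63415
  Species A, Grassland: 116×50/164 = 35.36585
  Species B, Forest: 48×114/164 = 33.36585
  Species B, Grassland: 48×50/164 = 14.63415
Contributions (O − E)²/E:
  (95 − 80.63415)²/80.63415 = 2.5594
  (21 − 35.36585)²/35.36585 = 5.8355
  (19 − 33.36585)²/33.36585 = 6.1853
  (29 − 14.63415)²/14.63415 = 14.1025
χ² = 2.5594 + 5.8355 + 6.1853 + 14.1025 = 28.683
df = (2−1)(2−1) = 1. Since 28.683 > 6.635, reject the null hypothesis of independence at α = 0.01.

28.683; reject H₀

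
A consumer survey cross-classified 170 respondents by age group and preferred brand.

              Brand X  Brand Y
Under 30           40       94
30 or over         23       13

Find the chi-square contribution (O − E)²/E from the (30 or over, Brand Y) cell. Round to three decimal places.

4.117

Row total (30 or over) = 36; column total (Brand Y) = 107; N = 170.
Expected count E = 36 × 107 / 170 = 22.6588.
Contribution = (O − E)²/E = (13 − 22.6588)² / 22.6588 = 4.117.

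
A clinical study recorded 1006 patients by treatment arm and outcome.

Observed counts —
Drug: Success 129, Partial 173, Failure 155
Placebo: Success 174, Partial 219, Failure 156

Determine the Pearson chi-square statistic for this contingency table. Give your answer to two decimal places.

Row totals: 457, 549. Column totals: 303, 392, 311. Grand total N = 1006.
Expected counts (row total × column total / N):
  Drug, Success: 457×303/1006 = 137.645
  Drug, Partial: 457×392/1006 = 178.076
  Drug, Failure: 457×311/1006 = 141.279
  Placebo, Success: 549×303/1006 = 165.355
  Placebo, Partial: 549×392/1006 = 213.924
  Placebo, Failure: 549×311/1006 = 169.721
Contributions (O − E)²/E:
  (129 − 137.645)²/137.645 = 0.5430
  (173 − 178.076)²/178.076 = 0.1447
  (155 − 141.279)²/141.279 = 1.3326
  (174 − 165.355)²/165.355 = 0.4520
  (219 − 213.924)²/213.924 = 0.1204
  (156 − 169.721)²/169.721 = 1.1093
χ² = 0.5430 + 0.1447 + 1.3326 + 0.4520 + 0.1204 + 1.1093 = 3.70

3.70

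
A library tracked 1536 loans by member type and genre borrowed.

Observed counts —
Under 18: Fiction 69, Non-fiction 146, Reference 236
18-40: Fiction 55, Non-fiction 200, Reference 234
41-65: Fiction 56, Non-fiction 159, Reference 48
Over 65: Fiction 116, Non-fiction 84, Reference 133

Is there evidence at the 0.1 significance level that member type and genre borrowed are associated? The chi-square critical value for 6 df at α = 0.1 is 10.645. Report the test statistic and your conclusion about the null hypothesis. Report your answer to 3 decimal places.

166.533; reject H₀

Row totals: 451, 489, 263, 333. Column totals: 296, 589, 651. Grand total N = 1536.
Expected counts (row total × column total / N):
  Under 18, Fiction: 451×296/1536 = 86.9115
  Under 18, Non-fiction: 451×589/1536 = 172.9421
  Under 18, Reference: 451×651/1536 = 191.1465
  18-40, Fiction: 489×296/1536 = 94.2344
  18-40, Non-fiction: 489×589/1536 = 187.5137
  18-40, Reference: 489×651/1536 = 207.2520
  41-65, Fiction: 263×296/1536 = 50.6823
  41-65, Non-fiction: 263×589/1536 = 100.8509
  41-65, Reference: 263×651/1536 = 111.4668
  Over 65, Fiction: 333×296/1536 = 64.1719
  Over 65, Non-fiction: 333×589/1536 = 127.6934
  Over 65, Reference: 333×651/1536 = 141.1348
Contributions (O − E)²/E:
  (69 − 86.9115)²/86.9115 = 3.6914
  (146 − 172.9421)²/172.9421 = 4.1972
  (236 − 191.1465)²/191.1465 = 10.5251
  (55 − 94.2344)²/94.2344 = 16.3352
  (200 − 187.5137)²/187.5137 = 0.8314
  (234 − 207.2520)²/207.2520 = 3.4521
  (56 − 50.6823)²/50.6823 = 0.5579
  (159 − 100.8509)²/100.8509 = 33.5279
  (48 − 111.4668)²/111.4668 = 36.1366
  (116 − 64.1719)²/64.1719 = 41.8587
  (84 − 127.6934)²/127.6934 = 14.9508
  (133 − 141.1348)²/141.1348 = 0.4689
χ² = 3.6914 + 4.1972 + 10.5251 + 16.3352 + 0.8314 + 3.4521 + 0.5579 + 33.5279 + 36.1366 + 41.8587 + 14.9508 + 0.4689 = 166.533
df = (4−1)(3−1) = 6. Since 166.533 > 10.645, reject the null hypothesis of independence at α = 0.1.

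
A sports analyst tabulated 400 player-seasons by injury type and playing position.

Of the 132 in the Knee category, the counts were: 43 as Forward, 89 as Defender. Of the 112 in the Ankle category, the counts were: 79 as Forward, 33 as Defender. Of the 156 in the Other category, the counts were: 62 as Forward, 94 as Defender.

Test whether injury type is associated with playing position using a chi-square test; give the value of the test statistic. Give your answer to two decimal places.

39.18

Row totals: 132, 112, 156. Column totals: 184, 216. Grand total N = 400.
Expected counts (row total × column total / N):
  Knee, Forward: 132×184/400 = 60.720
  Knee, Defender: 132×216/400 = 71.280
  Ankle, Forward: 112×184/400 = 51.520
  Ankle, Defender: 112×216/400 = 60.480
  Other, Forward: 156×184/400 = 71.760
  Other, Defender: 156×216/400 = 84.240
Contributions (O − E)²/E:
  (43 − 60.720)²/60.720 = 5.1713
  (89 − 71.280)²/71.280 = 4.4051
  (79 − 51.520)²/51.520 = 14.6574
  (33 − 60.480)²/60.480 = 12.4860
  (62 − 71.760)²/71.760 = 1.3274
  (94 − 84.240)²/84.240 = 1.1308
χ² = 5.1713 + 4.4051 + 14.6574 + 12.4860 + 1.3274 + 1.1308 = 39.18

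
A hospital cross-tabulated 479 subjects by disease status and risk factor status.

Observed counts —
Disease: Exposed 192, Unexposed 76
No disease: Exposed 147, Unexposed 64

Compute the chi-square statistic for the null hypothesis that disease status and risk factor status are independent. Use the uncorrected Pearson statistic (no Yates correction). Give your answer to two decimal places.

Row totals: 268, 211. Column totals: 339, 140. Grand total N = 479.
Expected counts (row total × column total / N):
  Disease, Exposed: 268×339/479 = 189.670
  Disease, Unexposed: 268×140/479 = 78.330
  No disease, Exposed: 211×339/479 = 149.330
  No disease, Unexposed: 211×140/479 = 61.670
Contributions (O − E)²/E:
  (192 − 189.670)²/189.670 = 0.0286
  (76 − 78.330)²/78.330 = 0.0693
  (147 − 149.330)²/149.330 = 0.0364
  (64 − 61.670)²/61.670 = 0.0880
χ² = 0.0286 + 0.0693 + 0.0364 + 0.0880 = 0.22

0.22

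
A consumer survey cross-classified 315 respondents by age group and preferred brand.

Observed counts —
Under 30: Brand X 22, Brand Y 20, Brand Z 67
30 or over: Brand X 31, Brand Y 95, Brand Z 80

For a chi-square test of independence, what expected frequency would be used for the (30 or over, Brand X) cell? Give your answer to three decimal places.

Row total (30 or over) = 206; column total (Brand X) = 53; grand total N = 315.
Expected count = (row total × column total) / N = 206 × 53 / 315 = 34.660.

34.660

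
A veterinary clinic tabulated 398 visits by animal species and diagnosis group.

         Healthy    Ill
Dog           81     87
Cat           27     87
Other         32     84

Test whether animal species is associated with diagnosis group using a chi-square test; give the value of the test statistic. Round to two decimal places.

22.06

Row totals: 168, 114, 116. Column totals: 140, 258. Grand total N = 398.
Expected counts (row total × column total / N):
  Dog, Healthy: 168×140/398 = 59.095
  Dog, Ill: 168×258/398 = 108.905
  Cat, Healthy: 114×140/398 = 40.101
  Cat, Ill: 114×258/398 = 73.899
  Other, Healthy: 116×140/398 = 40.804
  Other, Ill: 116×258/398 = 75.196
Contributions (O − E)²/E:
  (81 − 59.095)²/59.095 = 8.1196
  (87 − 108.905)²/108.905 = 4.4059
  (27 − 40.101)²/40.101 = 4.2801
  (87 − 73.899)²/73.899 = 2.3226
  (32 − 40.804)²/40.804 = 1.8996
  (84 − 75.196)²/75.196 = 1.0308
χ² = 8.1196 + 4.4059 + 4.2801 + 2.3226 + 1.8996 + 1.0308 = 22.06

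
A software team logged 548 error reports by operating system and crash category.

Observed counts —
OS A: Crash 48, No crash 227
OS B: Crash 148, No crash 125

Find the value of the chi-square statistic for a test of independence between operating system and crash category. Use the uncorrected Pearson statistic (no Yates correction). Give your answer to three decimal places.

80.571

Row totals: 275, 273. Column totals: 196, 352. Grand total N = 548.
Expected counts (row total × column total / N):
  OS A, Crash: 275×196/548 = 98.3577
  OS A, No crash: 275×352/548 = 176.6423
  OS B, Crash: 273×196/548 = 97.6423
  OS B, No crash: 273×352/548 = 175.3577
Contributions (O − E)²/E:
  (48 − 98.3577)²/98.3577 = 25.7824
  (227 − 176.6423)²/176.6423 = 14.3561
  (148 − 97.6423)²/97.6423 = 25.9713
  (125 − 175.3577)²/175.3577 = 14.4613
χ² = 25.7824 + 14.3561 + 25.9713 + 14.4613 = 80.571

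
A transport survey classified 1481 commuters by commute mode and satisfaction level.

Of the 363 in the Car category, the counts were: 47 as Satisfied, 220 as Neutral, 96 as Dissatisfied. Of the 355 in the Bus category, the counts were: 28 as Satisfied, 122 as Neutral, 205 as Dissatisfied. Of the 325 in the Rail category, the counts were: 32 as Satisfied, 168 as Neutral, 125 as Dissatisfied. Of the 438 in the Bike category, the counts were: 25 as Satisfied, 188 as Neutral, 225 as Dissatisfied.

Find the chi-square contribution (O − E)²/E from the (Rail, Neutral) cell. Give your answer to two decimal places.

Row total (Rail) = 325; column total (Neutral) = 698; N = 1481.
Expected count E = 325 × 698 / 1481 = 153.174.
Contribution = (O − E)²/E = (168 − 153.174)² / 153.174 = 1.44.

1.44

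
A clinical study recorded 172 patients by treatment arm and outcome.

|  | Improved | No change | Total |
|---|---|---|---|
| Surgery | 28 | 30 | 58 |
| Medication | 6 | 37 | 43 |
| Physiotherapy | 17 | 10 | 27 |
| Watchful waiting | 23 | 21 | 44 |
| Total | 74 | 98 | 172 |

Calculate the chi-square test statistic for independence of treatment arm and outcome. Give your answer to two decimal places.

21.39

Grand total N = 172.
Expected counts (row total × column total / N):
  Surgery, Improved: 58×74/172 = 24.9535
  Surgery, No change: 58×98/172 = 33.0465
  Medication, Improved: 43×74/172 = 18.5000
  Medication, No change: 43×98/172 = 24.5000
  Physiotherapy, Improved: 27×74/172 = 11.6163
  Physiotherapy, No change: 27×98/172 = 15.3837
  Watchful waiting, Improved: 44×74/172 = 18.9302
  Watchful waiting, No change: 44×98/172 = 25.0698
Contributions (O − E)²/E:
  (28 − 24.9535)²/24.9535 = 0.3719
  (30 − 33.0465)²/33.0465 = 0.2809
  (6 − 18.5000)²/18.5000 = 8.4459
  (37 − 24.5000)²/24.5000 = 6.3776
  (17 − 11.6163)²/11.6163 = 2.4951
  (10 − 15.3837)²/15.3837 = 1.8841
  (23 − 18.9302)²/18.9302 = 0.8750
  (21 − 25.0698)²/25.0698 = 0.6607
χ² = 0.3719 + 0.2809 + 8.4459 + 6.3776 + 2.4951 + 1.8841 + 0.8750 + 0.6607 = 21.39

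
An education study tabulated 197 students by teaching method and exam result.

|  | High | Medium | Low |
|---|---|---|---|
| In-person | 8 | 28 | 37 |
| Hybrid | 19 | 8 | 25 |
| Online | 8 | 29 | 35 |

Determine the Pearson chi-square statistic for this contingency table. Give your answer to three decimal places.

Row totals: 73, 52, 72. Column totals: 35, 65, 97. Grand total N = 197.
Expected counts (row total × column total / N):
  In-person, High: 73×35/197 = 12.9695
  In-person, Medium: 73×65/197 = 24.0863
  In-person, Low: 73×97/197 = 35.9442
  Hybrid, High: 52×35/197 = 9.2386
  Hybrid, Medium: 52×65/197 = 17.1574
  Hybrid, Low: 52×97/197 = 25.6041
  Online, High: 72×35/197 = 12.7919
  Online, Medium: 72×65/197 = 23.7563
  Online, Low: 72×97/197 = 35.4518
Contributions (O − E)²/E:
  (8 − 12.9695)²/12.9695 = 1.9042
  (28 − 24.0863)²/24.0863 = 0.6359
  (37 − 35.9442)²/35.9442 = 0.0310
  (19 − 9.2386)²/9.2386 = 10.3138
  (8 − 17.1574)²/17.1574 = 4.8876
  (25 − 25.6041)²/25.6041 = 0.0143
  (8 − 12.7919)²/12.7919 = 1.7951
  (29 − 23.7563)²/23.7563 = 1.1574
  (35 − 35.4518)²/35.4518 = 0.0058
χ² = 1.9042 + 0.6359 + 0.0310 + 10.3138 + 4.8876 + 0.0143 + 1.7951 + 1.1574 + 0.0058 = 20.745

20.745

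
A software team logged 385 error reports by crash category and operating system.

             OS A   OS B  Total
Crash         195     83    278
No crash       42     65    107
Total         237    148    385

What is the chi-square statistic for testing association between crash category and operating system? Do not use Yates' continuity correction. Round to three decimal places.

31.157

Grand total N = 385.
Expected counts (row total × column total / N):
  Crash, OS A: 278×237/385 = 171.1325
  Crash, OS B: 278×148/385 = 106.8675
  No crash, OS A: 107×237/385 = 65.8675
  No crash, OS B: 107×148/385 = 41.1325
Contributions (O − E)²/E:
  (195 − 171.1325)²/171.1325 = 3.3288
  (83 − 106.8675)²/106.8675 = 5.3305
  (42 − 65.8675)²/65.8675 = 8.6485
  (65 − 41.1325)²/41.1325 = 13.8493
χ² = 3.3288 + 5.3305 + 8.6485 + 13.8493 = 31.157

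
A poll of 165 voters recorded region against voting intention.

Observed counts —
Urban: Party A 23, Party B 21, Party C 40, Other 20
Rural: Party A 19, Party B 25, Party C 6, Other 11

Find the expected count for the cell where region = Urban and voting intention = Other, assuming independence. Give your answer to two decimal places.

19.54

Row total (Urban) = 104; column total (Other) = 31; grand total N = 165.
Expected count = (row total × column total) / N = 104 × 31 / 165 = 19.54.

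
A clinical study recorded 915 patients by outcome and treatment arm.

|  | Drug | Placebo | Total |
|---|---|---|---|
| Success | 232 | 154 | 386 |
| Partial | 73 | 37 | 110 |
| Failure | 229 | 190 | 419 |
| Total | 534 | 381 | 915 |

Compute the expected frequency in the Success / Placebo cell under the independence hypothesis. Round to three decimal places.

160.728

Row total (Success) = 386; column total (Placebo) = 381; grand total N = 915.
Expected count = (row total × column total) / N = 386 × 381 / 915 = 160.728.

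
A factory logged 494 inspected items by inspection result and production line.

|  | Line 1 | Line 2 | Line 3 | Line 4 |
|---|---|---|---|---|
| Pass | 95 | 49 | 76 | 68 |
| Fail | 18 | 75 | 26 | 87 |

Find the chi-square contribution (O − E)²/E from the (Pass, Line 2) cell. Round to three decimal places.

7.504

Row total (Pass) = 288; column total (Line 2) = 124; N = 494.
Expected count E = 288 × 124 / 494 = 72.2915.
Contribution = (O − E)²/E = (49 − 72.2915)² / 72.2915 = 7.504.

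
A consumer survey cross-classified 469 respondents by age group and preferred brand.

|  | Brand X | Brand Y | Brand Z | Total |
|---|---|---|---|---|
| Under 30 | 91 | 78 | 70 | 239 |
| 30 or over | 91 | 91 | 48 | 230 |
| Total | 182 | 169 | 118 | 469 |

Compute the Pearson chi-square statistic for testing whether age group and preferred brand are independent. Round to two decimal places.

Grand total N = 469.
Expected counts (row total × column total / N):
  Under 30, Brand X: 239×182/469 = 92.746
  Under 30, Brand Y: 239×169/469 = 86.122
  Under 30, Brand Z: 239×118/469 = 60.132
  30 or over, Brand X: 230×182/469 = 89.254
  30 or over, Brand Y: 230×169/469 = 82.878
  30 or over, Brand Z: 230×118/469 = 57.868
Contributions (O − E)²/E:
  (91 − 92.746)²/92.746 = 0.0329
  (78 − 86.122)²/86.122 = 0.7660
  (70 − 60.132)²/60.132 = 1.6194
  (91 − 89.254)²/89.254 = 0.0342
  (91 − 82.878)²/82.878 = 0.7960
  (48 − 57.868)²/57.868 = 1.6828
χ² = 0.0329 + 0.7660 + 1.6194 + 0.0342 + 0.7960 + 1.6828 = 4.93

4.93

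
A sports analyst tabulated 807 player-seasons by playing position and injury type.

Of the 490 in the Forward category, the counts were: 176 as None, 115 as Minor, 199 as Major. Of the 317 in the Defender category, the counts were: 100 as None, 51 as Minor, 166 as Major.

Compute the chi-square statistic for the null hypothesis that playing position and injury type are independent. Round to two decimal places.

Row totals: 490, 317. Column totals: 276, 166, 365. Grand total N = 807.
Expected counts (row total × column total / N):
  Forward, None: 490×276/807 = 167.584
  Forward, Minor: 490×166/807 = 100.793
  Forward, Major: 490×365/807 = 221.623
  Defender, None: 317×276/807 = 108.416
  Defender, Minor: 317×166/807 = 65.207
  Defender, Major: 317×365/807 = 143.377
Contributions (O − E)²/E:
  (176 − 167.584)²/167.584 = 0.4226
  (115 − 100.793)²/100.793 = 2.0025
  (199 − 221.623)²/221.623 = 2.3093
  (100 − 108.416)²/108.416 = 0.6533
  (51 − 65.207)²/65.207 = 3.0954
  (166 − 143.377)²/143.377 = 3.5696
χ² = 0.4226 + 2.0025 + 2.3093 + 0.6533 + 3.0954 + 3.5696 = 12.05

12.05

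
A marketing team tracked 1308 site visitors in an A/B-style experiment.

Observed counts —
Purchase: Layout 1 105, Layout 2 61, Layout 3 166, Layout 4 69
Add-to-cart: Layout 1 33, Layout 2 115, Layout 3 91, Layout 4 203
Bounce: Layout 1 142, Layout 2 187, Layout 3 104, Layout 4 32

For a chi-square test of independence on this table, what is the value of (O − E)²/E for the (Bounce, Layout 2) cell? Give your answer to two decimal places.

Row total (Bounce) = 465; column total (Layout 2) = 363; N = 1308.
Expected count E = 465 × 363 / 1308 = 129.0482.
Contribution = (O − E)²/E = (187 − 129.0482)² / 129.0482 = 26.02.

26.02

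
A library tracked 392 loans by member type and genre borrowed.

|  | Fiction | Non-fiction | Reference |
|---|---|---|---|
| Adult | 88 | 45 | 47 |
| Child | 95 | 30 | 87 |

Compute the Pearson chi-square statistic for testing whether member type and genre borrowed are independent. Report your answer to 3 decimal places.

12.680

Row totals: 180, 212. Column totals: 183, 75, 134. Grand total N = 392.
Expected counts (row total × column total / N):
  Adult, Fiction: 180×183/392 = 84.0306
  Adult, Non-fiction: 180×75/392 = 34.4388
  Adult, Reference: 180×134/392 = 61.5306
  Child, Fiction: 212×183/392 = 98.9694
  Child, Non-fiction: 212×75/392 = 40.5612
  Child, Reference: 212×134/392 = 72.4694
Contributions (O − E)²/E:
  (88 − 84.0306)²/84.0306 = 0.1875
  (45 − 34.4388)²/34.4388 = 3.2388
  (47 − 61.5306)²/61.5306 = 3.4314
  (95 − 98.9694)²/98.9694 = 0.1592
  (30 − 40.5612)²/40.5612 = 2.7499
  (87 − 72.4694)²/72.4694 = 2.9135
χ² = 0.1875 + 3.2388 + 3.4314 + 0.1592 + 2.7499 + 2.9135 = 12.680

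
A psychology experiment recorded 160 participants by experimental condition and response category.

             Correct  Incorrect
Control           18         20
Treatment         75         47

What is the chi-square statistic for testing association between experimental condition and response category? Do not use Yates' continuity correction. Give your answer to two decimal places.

Row totals: 38, 122. Column totals: 93, 67. Grand total N = 160.
Expected counts (row total × column total / N):
  Control, Correct: 38×93/160 = 22.087
  Control, Incorrect: 38×67/160 = 15.912
  Treatment, Correct: 122×93/160 = 70.912
  Treatment, Incorrect: 122×67/160 = 51.087
Contributions (O − E)²/E:
  (18 − 22.087)²/22.087 = 0.7563
  (20 − 15.912)²/15.912 = 1.0503
  (75 − 70.912)²/70.912 = 0.2357
  (47 − 51.087)²/51.087 = 0.3270
χ² = 0.7563 + 1.0503 + 0.2357 + 0.3270 = 2.37

2.37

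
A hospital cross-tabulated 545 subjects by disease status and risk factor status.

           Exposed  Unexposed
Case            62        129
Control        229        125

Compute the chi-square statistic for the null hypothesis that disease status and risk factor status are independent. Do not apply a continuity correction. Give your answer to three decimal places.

Row totals: 191, 354. Column totals: 291, 254. Grand total N = 545.
Expected counts (row total × column total / N):
  Case, Exposed: 191×291/545 = 101.9835
  Case, Unexposed: 191×254/545 = 89.0165
  Control, Exposed: 354×291/545 = 189.0165
  Control, Unexposed: 354×254/545 = 164.9835
Contributions (O − E)²/E:
  (62 − 101.9835)²/101.9835 = 15.6759
  (129 − 89.0165)²/89.0165 = 17.9594
  (229 − 189.0165)²/189.0165 = 8.4579
  (125 − 164.9835)²/164.9835 = 9.6899
χ² = 15.6759 + 17.9594 + 8.4579 + 9.6899 = 51.783

51.783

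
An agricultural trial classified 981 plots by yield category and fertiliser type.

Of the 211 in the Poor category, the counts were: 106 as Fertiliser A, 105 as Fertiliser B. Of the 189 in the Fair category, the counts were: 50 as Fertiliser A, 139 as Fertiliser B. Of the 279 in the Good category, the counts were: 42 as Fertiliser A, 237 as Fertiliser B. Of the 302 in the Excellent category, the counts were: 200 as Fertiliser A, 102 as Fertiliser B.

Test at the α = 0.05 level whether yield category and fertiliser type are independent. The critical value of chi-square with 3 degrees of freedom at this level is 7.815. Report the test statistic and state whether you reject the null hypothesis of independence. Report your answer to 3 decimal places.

181.576; reject H₀

Row totals: 211, 189, 279, 302. Column totals: 398, 583. Grand total N = 981.
Expected counts (row total × column total / N):
  Poor, Fertiliser A: 211×398/981 = 85.6045
  Poor, Fertiliser B: 211×583/981 = 125.3955
  Fair, Fertiliser A: 189×398/981 = 76.6789
  Fair, Fertiliser B: 189×583/981 = 112.3211
  Good, Fertiliser A: 279×398/981 = 113.1927
  Good, Fertiliser B: 279×583/981 = 165.8073
  Excellent, Fertiliser A: 302×398/981 = 122.5240
  Excellent, Fertiliser B: 302×583/981 = 179.4760
Contributions (O − E)²/E:
  (106 − 85.6045)²/85.6045 = 4.8593
  (105 − 125.3955)²/125.3955 = 3.3173
  (50 − 76.6789)²/76.6789 = 9.2824
  (139 − 112.3211)²/112.3211 = 6.3369
  (42 − 113.1927)²/113.1927 = 44.7767
  (237 − 165.8073)²/165.8073 = 30.5680
  (200 − 122.5240)²/122.5240 = 48.9907
  (102 − 179.4760)²/179.4760 = 33.4448
χ² = 4.8593 + 3.3173 + 9.2824 + 6.3369 + 44.7767 + 30.5680 + 48.9907 + 33.4448 = 181.576
df = (4−1)(2−1) = 3. Since 181.576 > 7.815, reject the null hypothesis of independence at α = 0.05.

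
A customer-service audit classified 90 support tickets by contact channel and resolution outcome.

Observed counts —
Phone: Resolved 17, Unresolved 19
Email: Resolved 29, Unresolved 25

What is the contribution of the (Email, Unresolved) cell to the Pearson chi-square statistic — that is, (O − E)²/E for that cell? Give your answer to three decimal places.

Row total (Email) = 54; column total (Unresolved) = 44; N = 90.
Expected count E = 54 × 44 / 90 = 26.4000.
Contribution = (O − E)²/E = (25 − 26.4000)² / 26.4000 = 0.074.

0.074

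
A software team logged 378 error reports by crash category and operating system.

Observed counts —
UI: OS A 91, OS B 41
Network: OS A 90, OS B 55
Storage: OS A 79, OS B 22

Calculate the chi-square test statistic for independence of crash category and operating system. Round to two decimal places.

7.23

Row totals: 132, 145, 101. Column totals: 260, 118. Grand total N = 378.
Expected counts (row total × column total / N):
  UI, OS A: 132×260/378 = 90.794
  UI, OS B: 132×118/378 = 41.206
  Network, OS A: 145×260/378 = 99.735
  Network, OS B: 145×118/378 = 45.265
  Storage, OS A: 101×260/378 = 69.471
  Storage, OS B: 101×118/378 = 31.529
Contributions (O − E)²/E:
  (91 − 90.794)²/90.794 = 0.0005
  (41 − 41.206)²/41.206 = 0.0010
  (90 − 99.735)²/99.735 = 0.9502
  (55 − 45.265)²/45.265 = 2.0937
  (79 − 69.471)²/69.471 = 1.3070
  (22 − 31.529)²/31.529 = 2.8799
χ² = 0.0005 + 0.0010 + 0.9502 + 2.0937 + 1.3070 + 2.8799 = 7.23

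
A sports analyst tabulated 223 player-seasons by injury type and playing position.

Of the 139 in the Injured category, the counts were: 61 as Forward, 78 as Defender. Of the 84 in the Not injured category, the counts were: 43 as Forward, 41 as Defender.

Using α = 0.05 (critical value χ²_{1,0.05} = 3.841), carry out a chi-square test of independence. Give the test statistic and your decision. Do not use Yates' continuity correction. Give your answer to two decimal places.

Row totals: 139, 84. Column totals: 104, 119. Grand total N = 223.
Expected counts (row total × column total / N):
  Injured, Forward: 139×104/223 = 64.825
  Injured, Defender: 139×119/223 = 74.175
  Not injured, Forward: 84×104/223 = 39.175
  Not injured, Defender: 84×119/223 = 44.825
Contributions (O − E)²/E:
  (61 − 64.825)²/64.825 = 0.2257
  (78 − 74.175)²/74.175 = 0.1972
  (43 − 39.175)²/39.175 = 0.3735
  (41 − 44.825)²/44.825 = 0.3264
χ² = 0.2257 + 0.1972 + 0.3735 + 0.3264 = 1.12
df = (2−1)(2−1) = 1. Since 1.12 < 3.841, fail to reject the null hypothesis of independence at α = 0.05.

1.12; fail to reject H₀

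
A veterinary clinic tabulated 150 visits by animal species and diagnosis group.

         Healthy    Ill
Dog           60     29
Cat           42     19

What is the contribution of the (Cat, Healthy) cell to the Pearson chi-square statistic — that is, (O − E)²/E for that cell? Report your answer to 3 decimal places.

Row total (Cat) = 61; column total (Healthy) = 102; N = 150.
Expected count E = 61 × 102 / 150 = 41.4800.
Contribution = (O − E)²/E = (42 − 41.4800)² / 41.4800 = 0.007.

0.007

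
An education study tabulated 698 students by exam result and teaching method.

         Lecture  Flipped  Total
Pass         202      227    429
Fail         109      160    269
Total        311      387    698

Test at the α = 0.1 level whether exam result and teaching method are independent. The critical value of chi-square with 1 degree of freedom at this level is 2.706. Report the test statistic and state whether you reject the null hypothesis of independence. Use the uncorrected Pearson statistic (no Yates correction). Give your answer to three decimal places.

Grand total N = 698.
Expected counts (row total × column total / N):
  Pass, Lecture: 429×311/698 = 191.1447
  Pass, Flipped: 429×387/698 = 237.8553
  Fail, Lecture: 269×311/698 = 119.8553
  Fail, Flipped: 269×387/698 = 149.1447
Contributions (O − E)²/E:
  (202 − 191.1447)²/191.1447 = 0.6165
  (227 − 237.8553)²/237.8553 = 0.4954
  (109 − 119.8553)²/119.8553 = 0.9832
  (160 − 149.1447)²/149.1447 = 0.7901
χ² = 0.6165 + 0.4954 + 0.9832 + 0.7901 = 2.885
df = (2−1)(2−1) = 1. Since 2.885 > 2.706, reject the null hypothesis of independence at α = 0.1.

2.885; reject H₀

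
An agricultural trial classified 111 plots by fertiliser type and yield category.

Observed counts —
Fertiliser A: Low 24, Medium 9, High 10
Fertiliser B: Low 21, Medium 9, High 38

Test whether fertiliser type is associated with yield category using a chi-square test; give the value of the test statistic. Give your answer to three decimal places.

11.485

Row totals: 43, 68. Column totals: 45, 18, 48. Grand total N = 111.
Expected counts (row total × column total / N):
  Fertiliser A, Low: 43×45/111 = 17.4324
  Fertiliser A, Medium: 43×18/111 = 6.9730
  Fertiliser A, High: 43×48/111 = 18.5946
  Fertiliser B, Low: 68×45/111 = 27.5676
  Fertiliser B, Medium: 68×18/111 = 11.0270
  Fertiliser B, High: 68×48/111 = 29.4054
Contributions (O − E)²/E:
  (24 − 17.4324)²/17.4324 = 2.4743
  (9 − 6.9730)²/6.9730 = 0.5892
  (10 − 18.5946)²/18.5946 = 3.9725
  (21 − 27.5676)²/27.5676 = 1.5646
  (9 − 11.0270)²/11.0270 = 0.3726
  (38 − 29.4054)²/29.4054 = 2.5120
χ² = 2.4743 + 0.5892 + 3.9725 + 1.5646 + 0.3726 + 2.5120 = 11.485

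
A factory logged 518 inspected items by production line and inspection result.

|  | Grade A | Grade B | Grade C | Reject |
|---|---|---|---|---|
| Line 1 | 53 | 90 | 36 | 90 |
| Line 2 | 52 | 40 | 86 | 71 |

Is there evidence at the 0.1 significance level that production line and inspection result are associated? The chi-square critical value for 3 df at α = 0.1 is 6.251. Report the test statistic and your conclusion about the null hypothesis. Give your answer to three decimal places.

41.264; reject H₀

Row totals: 269, 249. Column totals: 105, 130, 122, 161. Grand total N = 518.
Expected counts (row total × column total / N):
  Line 1, Grade A: 269×105/518 = 54.5270
  Line 1, Grade B: 269×130/518 = 67.5097
  Line 1, Grade C: 269×122/518 = 63.3552
  Line 1, Reject: 269×161/518 = 83.6081
  Line 2, Grade A: 249×105/518 = 50.4730
  Line 2, Grade B: 249×130/518 = 62.4903
  Line 2, Grade C: 249×122/518 = 58.6448
  Line 2, Reject: 249×161/518 = 77.3919
Contributions (O − E)²/E:
  (53 − 54.5270)²/54.5270 = 0.0428
  (90 − 67.5097)²/67.5097 = 7.4925
  (36 − 63.3552)²/63.3552 = 11.8113
  (90 − 83.6081)²/83.6081 = 0.4887
  (52 − 50.4730)²/50.4730 = 0.0462
  (40 − 62.4903)²/62.4903 = 8.0943
  (86 − 58.6448)²/58.6448 = 12.7600
  (71 − 77.3919)²/77.3919 = 0.5279
χ² = 0.0428 + 7.4925 + 11.8113 + 0.4887 + 0.0462 + 8.0943 + 12.7600 + 0.5279 = 41.264
df = (2−1)(4−1) = 3. Since 41.264 > 6.251, reject the null hypothesis of independence at α = 0.1.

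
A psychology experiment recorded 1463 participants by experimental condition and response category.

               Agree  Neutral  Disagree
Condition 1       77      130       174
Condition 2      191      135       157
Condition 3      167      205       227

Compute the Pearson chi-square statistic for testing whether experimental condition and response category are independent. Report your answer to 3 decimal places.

Row totals: 381, 483, 599. Column totals: 435, 470, 558. Grand total N = 1463.
Expected counts (row total × column total / N):
  Condition 1, Agree: 381×435/1463 = 113.2843
  Condition 1, Neutral: 381×470/1463 = 122.3992
  Condition 1, Disagree: 381×558/1463 = 145.3165
  Condition 2, Agree: 483×435/1463 = 143.6124
  Condition 2, Neutral: 483×470/1463 = 155.1675
  Condition 2, Disagree: 483×558/1463 = 184.2201
  Condition 3, Agree: 599×435/1463 = 178.1032
  Condition 3, Neutral: 599×470/1463 = 192.4334
  Condition 3, Disagree: 599×558/1463 = 228.4634
Contributions (O − E)²/E:
  (77 − 113.2843)²/113.2843 = 11.6216
  (130 − 122.3992)²/122.3992 = 0.4720
  (174 − 145.3165)²/145.3165 = 5.6617
  (191 − 143.6124)²/143.6124 = 15.6364
  (135 − 155.1675)²/155.1675 = 2.6212
  (157 − 184.2201)²/184.2201 = 4.0220
  (167 − 178.1032)²/178.1032 = 0.6922
  (205 − 192.4334)²/192.4334 = 0.8206
  (227 − 228.4634)²/228.4634 = 0.0094
χ² = 11.6216 + 0.4720 + 5.6617 + 15.6364 + 2.6212 + 4.0220 + 0.6922 + 0.8206 + 0.0094 = 41.557

41.557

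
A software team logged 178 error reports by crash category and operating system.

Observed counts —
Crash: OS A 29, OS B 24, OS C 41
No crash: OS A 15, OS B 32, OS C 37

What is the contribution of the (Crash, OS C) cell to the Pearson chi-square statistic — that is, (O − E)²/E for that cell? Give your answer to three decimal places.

0.001

Row total (Crash) = 94; column total (OS C) = 78; N = 178.
Expected count E = 94 × 78 / 178 = 41.1910.
Contribution = (O − E)²/E = (41 − 41.1910)² / 41.1910 = 0.001.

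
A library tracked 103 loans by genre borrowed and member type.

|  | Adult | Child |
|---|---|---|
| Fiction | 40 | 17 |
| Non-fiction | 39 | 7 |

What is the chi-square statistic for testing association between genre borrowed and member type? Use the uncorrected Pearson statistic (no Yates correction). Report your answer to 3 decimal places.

Row totals: 57, 46. Column totals: 79, 24. Grand total N = 103.
Expected counts (row total × column total / N):
  Fiction, Adult: 57×79/103 = 43.7184
  Fiction, Child: 57×24/103 = 13.2816
  Non-fiction, Adult: 46×79/103 = 35.2816
  Non-fiction, Child: 46×24/103 = 10.7184
Contributions (O − E)²/E:
  (40 − 43.7184)²/43.7184 = 0.3163
  (17 − 13.2816)²/13.2816 = 1.0410
  (39 − 35.2816)²/35.2816 = 0.3919
  (7 − 10.7184)²/10.7184 = 1.2900
χ² = 0.3163 + 1.0410 + 0.3919 + 1.2900 = 3.039

3.039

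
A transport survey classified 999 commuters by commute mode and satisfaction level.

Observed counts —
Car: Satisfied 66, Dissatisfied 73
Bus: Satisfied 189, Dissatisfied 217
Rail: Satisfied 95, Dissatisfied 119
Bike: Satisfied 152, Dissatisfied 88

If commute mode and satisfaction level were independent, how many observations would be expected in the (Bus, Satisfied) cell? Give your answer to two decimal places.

204.02

Row total (Bus) = 406; column total (Satisfied) = 502; grand total N = 999.
Expected count = (row total × column total) / N = 406 × 502 / 999 = 204.02.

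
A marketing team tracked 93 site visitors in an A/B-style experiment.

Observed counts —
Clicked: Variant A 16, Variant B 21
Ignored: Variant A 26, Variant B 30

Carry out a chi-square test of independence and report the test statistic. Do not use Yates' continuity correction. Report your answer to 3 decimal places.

0.091

Row totals: 37, 56. Column totals: 42, 51. Grand total N = 93.
Expected counts (row total × column total / N):
  Clicked, Variant A: 37×42/93 = 16.7097
  Clicked, Variant B: 37×51/93 = 20.2903
  Ignored, Variant A: 56×42/93 = 25.2903
  Ignored, Variant B: 56×51/93 = 30.7097
Contributions (O − E)²/E:
  (16 − 16.7097)²/16.7097 = 0.0301
  (21 − 20.2903)²/20.2903 = 0.0248
  (26 − 25.2903)²/25.2903 = 0.0199
  (30 − 30.7097)²/30.7097 = 0.0164
χ² = 0.0301 + 0.0248 + 0.0199 + 0.0164 = 0.091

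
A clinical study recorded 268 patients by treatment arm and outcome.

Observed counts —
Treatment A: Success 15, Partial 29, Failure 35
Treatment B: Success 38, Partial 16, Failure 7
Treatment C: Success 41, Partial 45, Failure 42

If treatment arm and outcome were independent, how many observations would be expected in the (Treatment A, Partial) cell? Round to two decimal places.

Row total (Treatment A) = 79; column total (Partial) = 90; grand total N = 268.
Expected count = (row total × column total) / N = 79 × 90 / 268 = 26.53.

26.53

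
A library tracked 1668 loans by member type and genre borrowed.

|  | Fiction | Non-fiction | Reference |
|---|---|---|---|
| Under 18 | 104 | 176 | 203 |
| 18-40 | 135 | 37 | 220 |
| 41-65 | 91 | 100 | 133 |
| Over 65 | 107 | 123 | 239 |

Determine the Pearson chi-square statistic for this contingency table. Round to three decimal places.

94.008

Row totals: 483, 392, 324, 469. Column totals: 437, 436, 795. Grand total N = 1668.
Expected counts (row total × column total / N):
  Under 18, Fiction: 483×437/1668 = 126.5414
  Under 18, Non-fiction: 483×436/1668 = 126.2518
  Under 18, Reference: 483×795/1668 = 230.2068
  18-40, Fiction: 392×437/1668 = 102.7002
  18-40, Non-fiction: 392×436/1668 = 102.4652
  18-40, Reference: 392×795/1668 = 186.8345
  41-65, Fiction: 324×437/1668 = 84.8849
  41-65, Non-fiction: 324×436/1668 = 84.6906
  41-65, Reference: 324×795/1668 = 154.4245
  Over 65, Fiction: 469×437/1668 = 122.8735
  Over 65, Non-fiction: 469×436/1668 = 122.5923
  Over 65, Reference: 469×795/1668 = 223.5342
Contributions (O − E)²/E:
  (104 − 126.5414)²/126.5414 = 4.0154
  (176 − 126.2518)²/126.2518 = 19.6028
  (203 − 230.2068)²/230.2068 = 3.2154
  (135 − 102.7002)²/102.7002 = 10.1585
  (37 − 102.4652)²/102.4652 = 41.8258
  (220 − 186.8345)²/186.8345 = 5.8873
  (91 − 84.8849)²/84.8849 = 0.4405
  (100 − 84.6906)²/84.6906 = 2.7675
  (133 − 154.4245)²/154.4245 = 2.9724
  (107 − 122.8735)²/122.8735 = 2.0506
  (123 − 122.5923)²/122.5923 = 0.0014
  (239 − 223.5342)²/223.5342 = 1.0700
χ² = 4.0154 + 19.6028 + 3.2154 + 10.1585 + 41.8258 + 5.8873 + 0.4405 + 2.7675 + 2.9724 + 2.0506 + 0.0014 + 1.0700 = 94.008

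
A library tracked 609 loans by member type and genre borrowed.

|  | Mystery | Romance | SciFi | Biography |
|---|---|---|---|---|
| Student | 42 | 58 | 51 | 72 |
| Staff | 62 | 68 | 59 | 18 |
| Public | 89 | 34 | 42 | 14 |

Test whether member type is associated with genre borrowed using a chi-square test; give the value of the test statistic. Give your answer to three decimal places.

86.510

Row totals: 223, 207, 179. Column totals: 193, 160, 152, 104. Grand total N = 609.
Expected counts (row total × column total / N):
  Student, Mystery: 223×193/609 = 70.6716
  Student, Romance: 223×160/609 = 58.5878
  Student, SciFi: 223×152/609 = 55.6585
  Student, Biography: 223×104/609 = 38.0821
  Staff, Mystery: 207×193/609 = 65.6010
  Staff, Romance: 207×160/609 = 54.3842
  Staff, SciFi: 207×152/609 = 51.6650
  Staff, Biography: 207×104/609 = 35.3498
  Public, Mystery: 179×193/609 = 56.7274
  Public, Romance: 179×160/609 = 47.0279
  Public, SciFi: 179×152/609 = 44.6765
  Public, Biography: 179×104/609 = 30.5681
Contributions (O − E)²/E:
  (42 − 70.6716)²/70.6716 = 11.6321
  (58 − 58.5878)²/58.5878 = 0.0059
  (51 − 55.6585)²/55.6585 = 0.3899
  (72 − 38.0821)²/38.0821 = 30.2090
  (62 − 65.6010)²/65.6010 = 0.1977
  (68 − 54.3842)²/54.3842 = 3.4089
  (59 − 51.6650)²/51.6650 = 1.0414
  (18 − 35.3498)²/35.3498 = 8.5153
  (89 − 56.7274)²/56.7274 = 18.3601
  (34 − 47.0279)²/47.0279 = 3.6091
  (42 − 44.6765)²/44.6765 = 0.1603
  (14 − 30.5681)²/30.5681 = 8.9800
χ² = 11.6321 + 0.0059 + 0.3899 + 30.2090 + 0.1977 + 3.4089 + 1.0414 + 8.5153 + 18.3601 + 3.6091 + 0.1603 + 8.9800 = 86.510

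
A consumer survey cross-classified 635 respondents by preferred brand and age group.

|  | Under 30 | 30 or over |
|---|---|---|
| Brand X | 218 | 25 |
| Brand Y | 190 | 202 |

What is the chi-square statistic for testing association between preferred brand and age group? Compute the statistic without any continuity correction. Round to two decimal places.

Row totals: 243, 392. Column totals: 408, 227. Grand total N = 635.
Expected counts (row total × column total / N):
  Brand X, Under 30: 243×408/635 = 156.132
  Brand X, 30 or over: 243×227/635 = 86.868
  Brand Y, Under 30: 392×408/635 = 251.868
  Brand Y, 30 or over: 392×227/635 = 140.132
Contributions (O − E)²/E:
  (218 − 156.132)²/156.132 = 24.5155
  (25 − 86.868)²/86.868 = 44.0628
  (190 − 251.868)²/251.868 = 15.1970
  (202 − 140.132)²/140.132 = 27.3146
χ² = 24.5155 + 44.0628 + 15.1970 + 27.3146 = 111.09

111.09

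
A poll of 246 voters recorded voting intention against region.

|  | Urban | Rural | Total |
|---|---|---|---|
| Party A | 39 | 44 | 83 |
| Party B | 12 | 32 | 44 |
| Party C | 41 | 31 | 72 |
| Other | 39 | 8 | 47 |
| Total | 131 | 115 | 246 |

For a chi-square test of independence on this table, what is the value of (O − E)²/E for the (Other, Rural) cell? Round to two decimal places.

8.88

Row total (Other) = 47; column total (Rural) = 115; N = 246.
Expected count E = 47 × 115 / 246 = 21.972.
Contribution = (O − E)²/E = (8 − 21.972)² / 21.972 = 8.88.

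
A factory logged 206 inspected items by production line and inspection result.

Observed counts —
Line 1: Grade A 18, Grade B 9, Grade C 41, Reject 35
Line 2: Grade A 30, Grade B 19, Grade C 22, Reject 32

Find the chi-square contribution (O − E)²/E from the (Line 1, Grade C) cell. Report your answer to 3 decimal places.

Row total (Line 1) = 103; column total (Grade C) = 63; N = 206.
Expected count E = 103 × 63 / 206 = 31.5000.
Contribution = (O − E)²/E = (41 − 31.5000)² / 31.5000 = 2.865.

2.865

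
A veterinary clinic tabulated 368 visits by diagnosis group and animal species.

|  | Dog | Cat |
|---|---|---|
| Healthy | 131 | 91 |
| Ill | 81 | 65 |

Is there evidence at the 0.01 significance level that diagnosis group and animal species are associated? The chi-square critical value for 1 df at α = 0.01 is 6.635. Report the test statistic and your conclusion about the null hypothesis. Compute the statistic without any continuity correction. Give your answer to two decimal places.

0.45; fail to reject H₀

Row totals: 222, 146. Column totals: 212, 156. Grand total N = 368.
Expected counts (row total × column total / N):
  Healthy, Dog: 222×212/368 = 127.891
  Healthy, Cat: 222×156/368 = 94.109
  Ill, Dog: 146×212/368 = 84.109
  Ill, Cat: 146×156/368 = 61.891
Contributions (O − E)²/E:
  (131 − 127.891)²/127.891 = 0.0756
  (91 − 94.109)²/94.109 = 0.1027
  (81 − 84.109)²/84.109 = 0.1149
  (65 − 61.891)²/61.891 = 0.1562
χ² = 0.0756 + 0.1027 + 0.1149 + 0.1562 = 0.45
df = (2−1)(2−1) = 1. Since 0.45 < 6.635, fail to reject the null hypothesis of independence at α = 0.01.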